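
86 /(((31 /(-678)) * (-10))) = 29154 /155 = 188.09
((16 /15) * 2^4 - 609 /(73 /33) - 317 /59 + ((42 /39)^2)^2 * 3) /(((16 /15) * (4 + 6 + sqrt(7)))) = -299349214630 /11440137111 + 29934921463 * sqrt(7) /11440137111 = -19.24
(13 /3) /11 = 13 /33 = 0.39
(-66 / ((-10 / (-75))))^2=245025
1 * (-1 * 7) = -7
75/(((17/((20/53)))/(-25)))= -37500/901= -41.62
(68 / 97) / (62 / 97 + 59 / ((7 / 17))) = 476 / 97725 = 0.00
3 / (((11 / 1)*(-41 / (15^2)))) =-675 / 451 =-1.50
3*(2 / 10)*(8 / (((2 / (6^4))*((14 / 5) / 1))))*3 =23328 / 7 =3332.57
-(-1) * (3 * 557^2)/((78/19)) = 5894731/26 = 226720.42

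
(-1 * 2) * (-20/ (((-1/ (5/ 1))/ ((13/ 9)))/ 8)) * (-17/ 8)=44200/ 9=4911.11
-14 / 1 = -14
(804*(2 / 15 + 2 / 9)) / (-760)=-536 / 1425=-0.38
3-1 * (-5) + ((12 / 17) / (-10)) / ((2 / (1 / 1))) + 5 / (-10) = 1269 / 170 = 7.46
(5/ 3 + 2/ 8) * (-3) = -23/ 4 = -5.75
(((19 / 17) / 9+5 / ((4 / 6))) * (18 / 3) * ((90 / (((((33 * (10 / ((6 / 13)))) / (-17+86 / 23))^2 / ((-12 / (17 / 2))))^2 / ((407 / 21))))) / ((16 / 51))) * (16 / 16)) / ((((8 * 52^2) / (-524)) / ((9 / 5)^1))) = -38046382708311513 / 14548070181918060788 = -0.00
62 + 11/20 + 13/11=14021/220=63.73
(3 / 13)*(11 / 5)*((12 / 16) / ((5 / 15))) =297 / 260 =1.14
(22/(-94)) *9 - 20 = -1039/47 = -22.11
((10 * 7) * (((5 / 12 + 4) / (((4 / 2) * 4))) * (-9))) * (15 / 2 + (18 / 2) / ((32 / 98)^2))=-130938885 / 4096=-31967.50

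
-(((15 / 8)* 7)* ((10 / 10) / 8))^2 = -11025 / 4096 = -2.69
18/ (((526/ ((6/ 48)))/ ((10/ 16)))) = 0.00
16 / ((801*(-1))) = -16 / 801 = -0.02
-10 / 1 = -10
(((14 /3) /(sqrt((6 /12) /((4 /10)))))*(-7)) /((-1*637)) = 4*sqrt(5) /195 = 0.05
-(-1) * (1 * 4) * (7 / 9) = 28 / 9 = 3.11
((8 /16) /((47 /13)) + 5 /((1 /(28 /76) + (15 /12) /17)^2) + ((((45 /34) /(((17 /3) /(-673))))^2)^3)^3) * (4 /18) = 4909049800579473063031141980255906951849660833119243544523702294450205280727595224856557231613493 /6436237394916740126351787090131827997106511220618311630848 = 762720437325164428661001100000000000000.00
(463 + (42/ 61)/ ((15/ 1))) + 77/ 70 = 283129/ 610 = 464.15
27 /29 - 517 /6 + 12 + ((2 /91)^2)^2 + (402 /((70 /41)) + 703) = 51619302289097 /59660216070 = 865.22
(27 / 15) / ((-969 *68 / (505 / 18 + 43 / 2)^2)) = -49729 / 741285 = -0.07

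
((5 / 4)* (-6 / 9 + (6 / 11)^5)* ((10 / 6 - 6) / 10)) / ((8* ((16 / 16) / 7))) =13594217 / 46382688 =0.29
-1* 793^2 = -628849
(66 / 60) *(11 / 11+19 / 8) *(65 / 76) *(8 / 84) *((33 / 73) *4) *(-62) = -1316601 / 38836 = -33.90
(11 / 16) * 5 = 55 / 16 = 3.44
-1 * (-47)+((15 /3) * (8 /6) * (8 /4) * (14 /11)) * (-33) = -513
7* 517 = 3619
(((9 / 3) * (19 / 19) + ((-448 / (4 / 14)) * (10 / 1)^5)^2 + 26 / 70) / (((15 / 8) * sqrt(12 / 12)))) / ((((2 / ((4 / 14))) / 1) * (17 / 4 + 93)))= 19262080548414.74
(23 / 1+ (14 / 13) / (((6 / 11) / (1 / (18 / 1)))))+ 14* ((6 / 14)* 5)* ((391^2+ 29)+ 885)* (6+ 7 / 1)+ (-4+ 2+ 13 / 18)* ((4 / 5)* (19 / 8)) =421060096187 / 7020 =59980070.68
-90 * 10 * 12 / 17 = -10800 / 17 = -635.29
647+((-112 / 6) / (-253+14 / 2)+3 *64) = 309619 / 369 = 839.08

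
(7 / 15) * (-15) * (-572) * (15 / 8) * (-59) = -885885 / 2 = -442942.50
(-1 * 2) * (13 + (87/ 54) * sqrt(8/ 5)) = -26 - 58 * sqrt(10)/ 45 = -30.08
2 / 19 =0.11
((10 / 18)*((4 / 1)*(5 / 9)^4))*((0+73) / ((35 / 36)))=730000 / 45927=15.89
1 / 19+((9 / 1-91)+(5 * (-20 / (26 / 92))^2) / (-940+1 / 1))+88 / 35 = -11196814693 / 105529515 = -106.10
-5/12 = -0.42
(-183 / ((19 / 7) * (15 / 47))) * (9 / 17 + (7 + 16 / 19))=-54266576 / 30685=-1768.51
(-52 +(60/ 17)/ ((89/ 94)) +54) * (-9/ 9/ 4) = -4333/ 3026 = -1.43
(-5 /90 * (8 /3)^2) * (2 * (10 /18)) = -320 /729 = -0.44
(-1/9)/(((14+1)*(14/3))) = -1/630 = -0.00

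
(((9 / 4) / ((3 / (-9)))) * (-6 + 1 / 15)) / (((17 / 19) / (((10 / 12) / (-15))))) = -1691 / 680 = -2.49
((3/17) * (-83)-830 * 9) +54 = -126321/17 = -7430.65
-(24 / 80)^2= -9 / 100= -0.09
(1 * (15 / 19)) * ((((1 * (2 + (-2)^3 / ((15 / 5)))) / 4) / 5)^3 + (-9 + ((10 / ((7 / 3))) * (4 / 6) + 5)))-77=-18649807 / 239400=-77.90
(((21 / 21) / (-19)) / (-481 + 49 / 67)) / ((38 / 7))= 469 / 23232516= 0.00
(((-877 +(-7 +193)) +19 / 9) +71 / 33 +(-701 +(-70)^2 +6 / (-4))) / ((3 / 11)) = 695131 / 54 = 12872.80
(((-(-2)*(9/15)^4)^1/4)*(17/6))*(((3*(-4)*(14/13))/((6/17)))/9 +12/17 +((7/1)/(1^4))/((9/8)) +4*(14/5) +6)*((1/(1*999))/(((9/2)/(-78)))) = -22166/346875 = -0.06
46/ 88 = 23/ 44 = 0.52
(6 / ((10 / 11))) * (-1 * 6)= -198 / 5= -39.60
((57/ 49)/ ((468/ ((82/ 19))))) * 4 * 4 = 328/ 1911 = 0.17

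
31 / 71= 0.44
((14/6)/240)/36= 0.00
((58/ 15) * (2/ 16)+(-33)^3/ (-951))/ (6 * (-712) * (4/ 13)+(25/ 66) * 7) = -104094419/ 3567939610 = -0.03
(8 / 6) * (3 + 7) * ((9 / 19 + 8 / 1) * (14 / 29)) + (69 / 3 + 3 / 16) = 2055823 / 26448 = 77.73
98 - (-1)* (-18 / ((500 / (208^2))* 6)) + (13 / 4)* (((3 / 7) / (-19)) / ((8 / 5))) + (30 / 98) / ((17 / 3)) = -161.58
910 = 910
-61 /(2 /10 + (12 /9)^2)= -2745 /89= -30.84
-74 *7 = -518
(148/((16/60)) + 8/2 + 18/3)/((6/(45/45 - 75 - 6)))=-22600/3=-7533.33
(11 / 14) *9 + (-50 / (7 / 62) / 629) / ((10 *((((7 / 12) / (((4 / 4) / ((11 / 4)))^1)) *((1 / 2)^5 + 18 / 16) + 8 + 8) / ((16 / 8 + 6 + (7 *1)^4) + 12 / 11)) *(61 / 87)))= -210112658163 / 32409910610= -6.48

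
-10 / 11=-0.91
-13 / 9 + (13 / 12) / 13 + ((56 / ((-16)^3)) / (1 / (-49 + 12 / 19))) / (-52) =-6254633 / 4552704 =-1.37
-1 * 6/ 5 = -6/ 5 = -1.20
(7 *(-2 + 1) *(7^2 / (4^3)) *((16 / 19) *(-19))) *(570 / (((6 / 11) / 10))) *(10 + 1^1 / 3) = 55557425 / 6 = 9259570.83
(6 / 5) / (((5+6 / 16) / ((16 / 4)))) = 192 / 215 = 0.89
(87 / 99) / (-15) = -29 / 495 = -0.06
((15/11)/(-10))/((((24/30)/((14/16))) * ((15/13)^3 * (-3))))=15379/475200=0.03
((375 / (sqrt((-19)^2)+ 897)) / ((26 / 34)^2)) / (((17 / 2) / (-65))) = -31875 / 5954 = -5.35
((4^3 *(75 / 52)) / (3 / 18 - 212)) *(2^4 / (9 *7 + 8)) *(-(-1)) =-115200 / 1173133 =-0.10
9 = 9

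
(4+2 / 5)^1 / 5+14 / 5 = 92 / 25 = 3.68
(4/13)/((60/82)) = 82/195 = 0.42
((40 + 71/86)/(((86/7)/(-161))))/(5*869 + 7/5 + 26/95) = -375905215/3054059864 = -0.12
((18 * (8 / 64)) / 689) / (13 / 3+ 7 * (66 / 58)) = 0.00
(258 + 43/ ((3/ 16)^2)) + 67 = 13933/ 9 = 1548.11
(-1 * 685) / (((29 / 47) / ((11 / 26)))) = -354145 / 754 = -469.69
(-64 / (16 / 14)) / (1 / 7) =-392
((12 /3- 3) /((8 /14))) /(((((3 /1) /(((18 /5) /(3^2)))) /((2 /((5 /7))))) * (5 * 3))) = 0.04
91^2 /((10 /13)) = 107653 /10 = 10765.30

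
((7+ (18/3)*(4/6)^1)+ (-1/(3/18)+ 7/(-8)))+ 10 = 113/8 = 14.12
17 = 17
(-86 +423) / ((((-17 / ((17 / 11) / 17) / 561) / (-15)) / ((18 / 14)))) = 136485 / 7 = 19497.86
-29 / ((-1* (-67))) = -29 / 67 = -0.43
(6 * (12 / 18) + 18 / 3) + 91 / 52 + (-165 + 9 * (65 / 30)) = -535 / 4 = -133.75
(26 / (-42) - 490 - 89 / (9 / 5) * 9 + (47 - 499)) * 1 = -29140 / 21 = -1387.62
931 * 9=8379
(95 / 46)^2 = 9025 / 2116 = 4.27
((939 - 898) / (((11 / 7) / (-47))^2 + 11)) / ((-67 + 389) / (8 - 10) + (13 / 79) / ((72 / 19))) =-701185198 / 30282688117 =-0.02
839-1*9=830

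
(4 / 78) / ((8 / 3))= 1 / 52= 0.02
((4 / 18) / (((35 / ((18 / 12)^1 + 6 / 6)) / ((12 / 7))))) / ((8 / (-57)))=-19 / 98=-0.19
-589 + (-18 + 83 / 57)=-34516 / 57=-605.54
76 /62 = 38 /31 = 1.23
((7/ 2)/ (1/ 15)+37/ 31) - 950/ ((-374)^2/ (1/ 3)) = 174610339/ 3252117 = 53.69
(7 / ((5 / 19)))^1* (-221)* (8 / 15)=-235144 / 75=-3135.25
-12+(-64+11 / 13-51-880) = -13080 / 13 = -1006.15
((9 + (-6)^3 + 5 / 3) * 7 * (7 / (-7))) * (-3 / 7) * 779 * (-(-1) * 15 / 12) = -599830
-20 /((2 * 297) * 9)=-10 /2673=-0.00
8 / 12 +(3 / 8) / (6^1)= 35 / 48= 0.73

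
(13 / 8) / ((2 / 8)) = 6.50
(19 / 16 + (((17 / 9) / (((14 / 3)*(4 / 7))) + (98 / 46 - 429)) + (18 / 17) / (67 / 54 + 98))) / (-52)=8.17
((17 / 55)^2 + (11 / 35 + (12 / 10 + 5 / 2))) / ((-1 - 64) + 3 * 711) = 174051 / 87579800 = 0.00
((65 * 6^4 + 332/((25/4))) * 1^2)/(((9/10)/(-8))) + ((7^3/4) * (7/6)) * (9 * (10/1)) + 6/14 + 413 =-932217299/1260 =-739855.00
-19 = -19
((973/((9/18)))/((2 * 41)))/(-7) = -139/41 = -3.39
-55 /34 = -1.62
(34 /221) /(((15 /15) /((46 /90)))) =46 /585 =0.08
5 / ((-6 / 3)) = -5 / 2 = -2.50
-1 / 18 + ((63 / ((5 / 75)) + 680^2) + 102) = 8342045 / 18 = 463446.94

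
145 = 145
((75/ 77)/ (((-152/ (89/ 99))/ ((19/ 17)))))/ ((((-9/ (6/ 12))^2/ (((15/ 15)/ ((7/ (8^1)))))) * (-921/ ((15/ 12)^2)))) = 55625/ 1443697649856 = 0.00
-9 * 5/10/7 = -9/14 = -0.64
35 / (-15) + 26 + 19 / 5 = 412 / 15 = 27.47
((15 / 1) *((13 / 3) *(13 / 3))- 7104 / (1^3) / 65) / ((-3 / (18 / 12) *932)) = -33613 / 363480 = -0.09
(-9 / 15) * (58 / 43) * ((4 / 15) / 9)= -232 / 9675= -0.02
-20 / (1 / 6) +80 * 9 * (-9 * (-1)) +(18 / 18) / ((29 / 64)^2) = 5352856 / 841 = 6364.87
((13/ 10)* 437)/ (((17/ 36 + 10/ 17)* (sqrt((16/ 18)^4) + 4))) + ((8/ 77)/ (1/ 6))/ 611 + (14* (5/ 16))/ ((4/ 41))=156.68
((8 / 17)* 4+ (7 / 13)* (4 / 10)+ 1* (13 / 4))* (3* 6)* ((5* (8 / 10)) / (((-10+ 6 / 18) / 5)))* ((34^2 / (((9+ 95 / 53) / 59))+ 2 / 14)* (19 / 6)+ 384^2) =-213970244916816 / 6415409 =-33352549.29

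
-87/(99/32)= -928/33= -28.12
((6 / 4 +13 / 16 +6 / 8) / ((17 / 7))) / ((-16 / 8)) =-343 / 544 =-0.63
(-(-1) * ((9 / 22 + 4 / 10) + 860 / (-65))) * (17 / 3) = -100657 / 1430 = -70.39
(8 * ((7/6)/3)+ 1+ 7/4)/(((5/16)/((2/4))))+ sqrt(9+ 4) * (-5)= 422/45-5 * sqrt(13)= -8.65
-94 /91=-1.03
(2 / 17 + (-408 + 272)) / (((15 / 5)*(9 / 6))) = -1540 / 51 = -30.20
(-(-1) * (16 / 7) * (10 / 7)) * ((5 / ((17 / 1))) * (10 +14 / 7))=9600 / 833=11.52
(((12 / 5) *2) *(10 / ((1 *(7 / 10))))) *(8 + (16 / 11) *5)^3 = 325140480 / 1331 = 244282.85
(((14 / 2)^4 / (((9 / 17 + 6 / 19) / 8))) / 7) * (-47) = -5950952 / 39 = -152588.51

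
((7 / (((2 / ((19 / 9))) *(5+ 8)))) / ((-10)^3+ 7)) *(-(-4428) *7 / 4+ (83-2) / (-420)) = -763401 / 172120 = -4.44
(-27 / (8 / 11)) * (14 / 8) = -2079 / 32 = -64.97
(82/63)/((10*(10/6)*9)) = 41/4725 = 0.01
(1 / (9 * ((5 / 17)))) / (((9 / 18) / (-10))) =-68 / 9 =-7.56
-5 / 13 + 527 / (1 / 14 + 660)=49709 / 120133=0.41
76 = 76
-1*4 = -4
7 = 7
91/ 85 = 1.07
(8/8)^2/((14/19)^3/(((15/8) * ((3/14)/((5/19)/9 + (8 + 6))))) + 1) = 52780005/790059877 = 0.07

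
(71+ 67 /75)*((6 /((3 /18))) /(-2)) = -32352 /25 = -1294.08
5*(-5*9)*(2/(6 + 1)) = -450/7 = -64.29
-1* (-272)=272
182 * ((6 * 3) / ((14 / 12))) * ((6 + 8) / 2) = 19656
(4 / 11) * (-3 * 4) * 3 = -144 / 11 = -13.09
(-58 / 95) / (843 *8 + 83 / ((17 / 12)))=-493 / 5493090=-0.00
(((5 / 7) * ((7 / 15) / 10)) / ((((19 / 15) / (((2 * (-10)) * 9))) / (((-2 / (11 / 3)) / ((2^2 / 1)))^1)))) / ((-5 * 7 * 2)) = -27 / 2926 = -0.01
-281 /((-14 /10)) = 1405 /7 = 200.71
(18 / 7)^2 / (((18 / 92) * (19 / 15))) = 24840 / 931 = 26.68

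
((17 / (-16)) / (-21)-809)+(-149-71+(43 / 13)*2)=-4465555 / 4368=-1022.33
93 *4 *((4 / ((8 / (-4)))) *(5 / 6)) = -620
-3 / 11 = -0.27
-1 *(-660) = 660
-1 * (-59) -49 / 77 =642 / 11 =58.36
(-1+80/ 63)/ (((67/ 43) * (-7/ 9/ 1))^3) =-109481139/ 722131963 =-0.15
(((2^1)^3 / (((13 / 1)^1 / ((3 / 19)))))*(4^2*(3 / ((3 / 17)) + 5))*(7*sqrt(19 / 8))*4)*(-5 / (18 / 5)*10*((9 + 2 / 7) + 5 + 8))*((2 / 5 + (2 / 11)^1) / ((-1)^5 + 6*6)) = -163840*sqrt(38) / 133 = -7593.82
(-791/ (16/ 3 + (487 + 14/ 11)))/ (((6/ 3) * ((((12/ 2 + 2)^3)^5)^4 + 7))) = -0.00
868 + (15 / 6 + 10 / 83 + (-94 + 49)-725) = 16703 / 166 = 100.62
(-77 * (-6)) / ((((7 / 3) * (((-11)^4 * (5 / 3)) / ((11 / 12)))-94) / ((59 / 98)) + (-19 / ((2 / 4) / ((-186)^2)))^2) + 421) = 81774 / 305909005719209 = 0.00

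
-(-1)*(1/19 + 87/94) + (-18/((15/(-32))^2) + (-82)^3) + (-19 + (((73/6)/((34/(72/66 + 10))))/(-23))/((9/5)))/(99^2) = -14012007874251917753/25409438230275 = -551448.94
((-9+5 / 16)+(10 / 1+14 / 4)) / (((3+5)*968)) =7 / 11264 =0.00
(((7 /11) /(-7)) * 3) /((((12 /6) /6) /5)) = -45 /11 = -4.09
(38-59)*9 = -189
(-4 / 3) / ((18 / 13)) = -26 / 27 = -0.96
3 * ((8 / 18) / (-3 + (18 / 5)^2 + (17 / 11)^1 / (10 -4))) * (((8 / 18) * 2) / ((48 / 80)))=88000 / 455193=0.19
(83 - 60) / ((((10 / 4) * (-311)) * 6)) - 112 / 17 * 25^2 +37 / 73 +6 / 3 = -23823665728 / 5789265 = -4115.15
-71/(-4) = 17.75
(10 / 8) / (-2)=-5 / 8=-0.62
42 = 42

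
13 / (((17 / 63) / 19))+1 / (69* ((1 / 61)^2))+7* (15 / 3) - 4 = 1173329 / 1173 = 1000.28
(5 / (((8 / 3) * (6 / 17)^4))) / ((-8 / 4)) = -417605 / 6912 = -60.42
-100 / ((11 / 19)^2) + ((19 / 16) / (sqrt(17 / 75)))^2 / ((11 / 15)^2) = -151015325 / 526592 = -286.78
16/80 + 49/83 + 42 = 17758/415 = 42.79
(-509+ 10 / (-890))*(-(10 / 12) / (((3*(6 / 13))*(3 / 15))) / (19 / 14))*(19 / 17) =51531025 / 40851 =1261.44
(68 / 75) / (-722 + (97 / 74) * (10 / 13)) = -32708 / 26009775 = -0.00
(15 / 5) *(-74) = -222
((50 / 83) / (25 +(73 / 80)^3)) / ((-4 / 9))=-19200000 / 364896137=-0.05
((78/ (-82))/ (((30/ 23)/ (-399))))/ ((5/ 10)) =119301/ 205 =581.96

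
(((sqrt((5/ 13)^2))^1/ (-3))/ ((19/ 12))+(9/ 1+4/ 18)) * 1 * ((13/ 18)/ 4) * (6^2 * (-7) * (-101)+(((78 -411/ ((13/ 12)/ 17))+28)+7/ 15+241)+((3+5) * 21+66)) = 38801587993/ 1200420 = 32323.34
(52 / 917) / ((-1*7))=-52 / 6419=-0.01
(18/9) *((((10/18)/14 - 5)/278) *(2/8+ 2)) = -625/7784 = -0.08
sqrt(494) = 22.23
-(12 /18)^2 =-4 /9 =-0.44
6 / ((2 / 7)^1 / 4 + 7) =28 / 33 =0.85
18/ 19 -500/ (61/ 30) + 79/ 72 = -20349383/ 83448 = -243.86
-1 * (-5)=5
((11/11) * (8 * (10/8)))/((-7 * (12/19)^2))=-1805/504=-3.58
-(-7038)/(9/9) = 7038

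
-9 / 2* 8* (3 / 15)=-36 / 5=-7.20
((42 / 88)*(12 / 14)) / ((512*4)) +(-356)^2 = 5710217225 / 45056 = 126736.00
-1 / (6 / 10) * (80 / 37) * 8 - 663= -76793 / 111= -691.83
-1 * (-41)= 41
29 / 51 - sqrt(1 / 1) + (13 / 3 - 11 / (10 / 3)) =307 / 510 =0.60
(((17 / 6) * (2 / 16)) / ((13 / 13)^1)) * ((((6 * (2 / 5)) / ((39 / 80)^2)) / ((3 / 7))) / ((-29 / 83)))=-3160640 / 132327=-23.89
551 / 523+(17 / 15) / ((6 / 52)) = 255961 / 23535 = 10.88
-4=-4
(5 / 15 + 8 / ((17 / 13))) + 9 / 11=4078 / 561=7.27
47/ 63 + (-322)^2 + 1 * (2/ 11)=71853655/ 693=103684.93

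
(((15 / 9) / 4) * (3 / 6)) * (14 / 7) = 0.42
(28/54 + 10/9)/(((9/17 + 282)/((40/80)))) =374/129681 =0.00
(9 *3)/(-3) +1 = -8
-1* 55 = -55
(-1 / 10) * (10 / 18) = -1 / 18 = -0.06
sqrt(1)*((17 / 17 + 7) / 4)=2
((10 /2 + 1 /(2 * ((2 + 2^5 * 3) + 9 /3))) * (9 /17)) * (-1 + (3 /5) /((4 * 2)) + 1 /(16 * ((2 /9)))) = -937197 /549440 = -1.71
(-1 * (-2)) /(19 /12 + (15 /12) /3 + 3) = 2 /5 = 0.40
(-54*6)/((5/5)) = -324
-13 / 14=-0.93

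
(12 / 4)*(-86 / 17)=-258 / 17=-15.18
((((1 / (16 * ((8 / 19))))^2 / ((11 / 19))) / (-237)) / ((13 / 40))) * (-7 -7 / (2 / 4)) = 240065 / 23136256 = 0.01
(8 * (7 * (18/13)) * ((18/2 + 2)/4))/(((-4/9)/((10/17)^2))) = -623700/3757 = -166.01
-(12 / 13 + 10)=-142 / 13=-10.92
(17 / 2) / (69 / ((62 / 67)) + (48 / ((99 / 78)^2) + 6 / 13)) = 2486913 / 30668669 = 0.08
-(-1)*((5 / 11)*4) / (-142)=-10 / 781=-0.01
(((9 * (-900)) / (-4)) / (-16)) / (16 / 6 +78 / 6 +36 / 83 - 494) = 504225 / 1903952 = 0.26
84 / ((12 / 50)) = 350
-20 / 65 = -4 / 13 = -0.31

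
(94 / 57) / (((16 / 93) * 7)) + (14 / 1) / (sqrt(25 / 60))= 23.06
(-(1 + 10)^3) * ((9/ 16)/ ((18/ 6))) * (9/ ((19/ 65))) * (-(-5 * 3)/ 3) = -11679525/ 304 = -38419.49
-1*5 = -5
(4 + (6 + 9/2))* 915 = 26535/2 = 13267.50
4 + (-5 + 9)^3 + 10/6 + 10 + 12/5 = 82.07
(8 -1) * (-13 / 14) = -13 / 2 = -6.50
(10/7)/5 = 2/7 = 0.29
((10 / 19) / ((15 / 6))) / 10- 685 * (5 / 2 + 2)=-3082.48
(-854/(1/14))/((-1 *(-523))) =-11956/523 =-22.86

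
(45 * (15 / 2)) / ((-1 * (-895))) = 0.38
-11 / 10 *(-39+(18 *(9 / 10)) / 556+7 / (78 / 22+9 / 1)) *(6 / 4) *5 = 81051971 / 255760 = 316.91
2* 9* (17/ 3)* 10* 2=2040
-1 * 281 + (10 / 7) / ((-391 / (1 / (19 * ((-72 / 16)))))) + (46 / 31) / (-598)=-53001241528 / 188614881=-281.00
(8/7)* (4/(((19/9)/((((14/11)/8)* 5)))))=360/209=1.72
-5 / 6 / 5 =-1 / 6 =-0.17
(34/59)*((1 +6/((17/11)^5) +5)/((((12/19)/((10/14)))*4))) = 5363795/4927739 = 1.09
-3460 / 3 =-1153.33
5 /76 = 0.07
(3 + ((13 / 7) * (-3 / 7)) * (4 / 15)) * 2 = 1366 / 245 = 5.58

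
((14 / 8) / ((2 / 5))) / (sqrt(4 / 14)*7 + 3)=-21 / 8 + 7*sqrt(14) / 8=0.65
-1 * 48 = -48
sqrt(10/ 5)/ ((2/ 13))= 13 * sqrt(2)/ 2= 9.19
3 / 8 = 0.38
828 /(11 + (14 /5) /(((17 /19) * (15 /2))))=1055700 /14557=72.52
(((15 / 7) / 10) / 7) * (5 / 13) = 15 / 1274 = 0.01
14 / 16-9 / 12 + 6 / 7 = 55 / 56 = 0.98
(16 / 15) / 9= 16 / 135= 0.12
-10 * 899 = -8990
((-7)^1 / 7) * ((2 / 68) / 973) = -1 / 33082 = -0.00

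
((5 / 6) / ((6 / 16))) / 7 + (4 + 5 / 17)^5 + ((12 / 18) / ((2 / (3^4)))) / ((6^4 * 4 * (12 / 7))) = 11147279297579 / 7633151232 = 1460.38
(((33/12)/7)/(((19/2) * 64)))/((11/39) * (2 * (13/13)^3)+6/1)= 429/4358144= 0.00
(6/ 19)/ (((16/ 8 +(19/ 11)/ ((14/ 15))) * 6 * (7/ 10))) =220/ 11267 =0.02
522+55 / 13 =6841 / 13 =526.23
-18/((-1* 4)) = 9/2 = 4.50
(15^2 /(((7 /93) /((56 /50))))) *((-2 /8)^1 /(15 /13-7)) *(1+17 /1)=97929 /38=2577.08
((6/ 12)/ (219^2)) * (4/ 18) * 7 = 7/ 431649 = 0.00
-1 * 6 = -6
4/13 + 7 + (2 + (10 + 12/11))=2917/143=20.40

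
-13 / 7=-1.86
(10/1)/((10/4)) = 4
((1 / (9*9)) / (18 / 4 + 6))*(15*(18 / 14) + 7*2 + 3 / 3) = 160 / 3969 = 0.04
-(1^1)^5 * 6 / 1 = -6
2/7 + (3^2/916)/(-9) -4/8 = -1381/6412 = -0.22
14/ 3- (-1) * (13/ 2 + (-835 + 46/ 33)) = -54281/ 66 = -822.44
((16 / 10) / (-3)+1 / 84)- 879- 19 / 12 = -92516 / 105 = -881.10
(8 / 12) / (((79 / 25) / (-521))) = -26050 / 237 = -109.92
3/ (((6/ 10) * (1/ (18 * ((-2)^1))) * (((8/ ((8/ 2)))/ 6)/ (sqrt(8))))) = -1080 * sqrt(2) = -1527.35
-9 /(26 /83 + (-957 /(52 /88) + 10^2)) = 9711 /1639244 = 0.01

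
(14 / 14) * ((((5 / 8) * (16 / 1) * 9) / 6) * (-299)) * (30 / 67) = -134550 / 67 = -2008.21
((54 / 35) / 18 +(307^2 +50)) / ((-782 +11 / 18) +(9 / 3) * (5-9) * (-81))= 59408424 / 120085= 494.72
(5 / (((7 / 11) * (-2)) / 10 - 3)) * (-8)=550 / 43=12.79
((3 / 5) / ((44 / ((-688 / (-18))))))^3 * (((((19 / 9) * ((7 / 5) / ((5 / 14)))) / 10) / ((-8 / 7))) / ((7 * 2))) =-74021017 / 10107281250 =-0.01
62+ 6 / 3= 64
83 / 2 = 41.50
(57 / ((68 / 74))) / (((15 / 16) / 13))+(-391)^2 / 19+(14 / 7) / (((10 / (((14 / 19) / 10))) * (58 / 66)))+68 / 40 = 8908.23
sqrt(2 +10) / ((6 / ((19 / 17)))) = 19 * sqrt(3) / 51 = 0.65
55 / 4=13.75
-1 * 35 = -35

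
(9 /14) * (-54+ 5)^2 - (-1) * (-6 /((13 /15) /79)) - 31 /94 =608707 /611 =996.25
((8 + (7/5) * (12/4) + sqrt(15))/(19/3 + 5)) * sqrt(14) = 3 * sqrt(210)/34 + 183 * sqrt(14)/170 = 5.31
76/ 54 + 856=857.41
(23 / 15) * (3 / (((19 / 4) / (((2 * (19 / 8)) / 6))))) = 23 / 30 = 0.77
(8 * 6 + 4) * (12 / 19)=624 / 19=32.84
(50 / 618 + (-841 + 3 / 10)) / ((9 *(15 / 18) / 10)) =-5195026 / 4635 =-1120.83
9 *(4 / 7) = 36 / 7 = 5.14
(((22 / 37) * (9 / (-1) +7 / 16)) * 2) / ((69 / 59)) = -88913 / 10212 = -8.71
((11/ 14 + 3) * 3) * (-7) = -79.50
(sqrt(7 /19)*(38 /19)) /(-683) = -2*sqrt(133) /12977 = -0.00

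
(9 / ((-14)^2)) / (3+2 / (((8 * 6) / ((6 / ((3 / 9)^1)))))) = 0.01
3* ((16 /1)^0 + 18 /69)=87 /23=3.78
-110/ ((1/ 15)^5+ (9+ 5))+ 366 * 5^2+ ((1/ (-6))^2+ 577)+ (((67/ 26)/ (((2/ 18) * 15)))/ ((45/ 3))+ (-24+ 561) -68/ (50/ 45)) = 1268120734943041/ 124385636700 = 10195.07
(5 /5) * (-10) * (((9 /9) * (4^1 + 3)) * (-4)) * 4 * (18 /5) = 4032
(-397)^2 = 157609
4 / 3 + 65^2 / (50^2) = 907 / 300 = 3.02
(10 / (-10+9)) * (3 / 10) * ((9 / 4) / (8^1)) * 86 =-1161 / 16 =-72.56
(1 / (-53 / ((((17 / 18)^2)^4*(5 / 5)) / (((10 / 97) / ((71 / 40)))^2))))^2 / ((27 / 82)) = 4488352222081636016703329638795638281 / 117892330969075172319323750400000000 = 38.07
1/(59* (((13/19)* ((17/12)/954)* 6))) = 36252/13039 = 2.78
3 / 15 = 1 / 5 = 0.20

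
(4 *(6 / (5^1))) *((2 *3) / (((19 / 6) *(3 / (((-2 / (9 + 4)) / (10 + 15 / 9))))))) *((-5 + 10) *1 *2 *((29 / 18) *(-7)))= 5568 / 1235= 4.51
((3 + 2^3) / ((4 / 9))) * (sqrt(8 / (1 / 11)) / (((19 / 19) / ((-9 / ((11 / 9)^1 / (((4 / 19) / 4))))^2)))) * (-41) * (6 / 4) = -7263027 * sqrt(22) / 15884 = -2144.71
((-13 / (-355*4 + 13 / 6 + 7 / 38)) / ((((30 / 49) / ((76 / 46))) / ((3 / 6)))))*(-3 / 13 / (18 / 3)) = -17689 / 37170760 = -0.00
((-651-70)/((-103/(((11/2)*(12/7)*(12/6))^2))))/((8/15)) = 32670/7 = 4667.14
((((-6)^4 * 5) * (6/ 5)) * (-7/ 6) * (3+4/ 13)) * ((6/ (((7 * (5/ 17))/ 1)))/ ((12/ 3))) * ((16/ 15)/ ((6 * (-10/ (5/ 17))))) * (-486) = -18055872/ 325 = -55556.53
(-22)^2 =484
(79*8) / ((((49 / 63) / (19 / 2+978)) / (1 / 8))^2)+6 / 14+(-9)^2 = 24960227055 / 1568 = 15918512.15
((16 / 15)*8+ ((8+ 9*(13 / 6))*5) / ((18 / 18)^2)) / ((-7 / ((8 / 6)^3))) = -49.45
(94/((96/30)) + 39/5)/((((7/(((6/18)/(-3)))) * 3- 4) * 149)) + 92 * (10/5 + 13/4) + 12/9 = 484.33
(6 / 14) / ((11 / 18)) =54 / 77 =0.70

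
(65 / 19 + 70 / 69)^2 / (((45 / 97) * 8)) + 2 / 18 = 669745733 / 123747912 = 5.41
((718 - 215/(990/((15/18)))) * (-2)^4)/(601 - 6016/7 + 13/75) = -149234575/3355704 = -44.47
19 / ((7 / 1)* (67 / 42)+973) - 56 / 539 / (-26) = 137734 / 5910905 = 0.02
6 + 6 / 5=36 / 5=7.20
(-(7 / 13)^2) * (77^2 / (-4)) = 290521 / 676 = 429.76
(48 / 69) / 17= 16 / 391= 0.04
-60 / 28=-15 / 7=-2.14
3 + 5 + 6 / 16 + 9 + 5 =179 / 8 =22.38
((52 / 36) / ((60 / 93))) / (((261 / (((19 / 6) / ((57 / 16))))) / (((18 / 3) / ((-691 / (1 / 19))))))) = -1612 / 462600315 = -0.00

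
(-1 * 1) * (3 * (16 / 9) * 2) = -32 / 3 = -10.67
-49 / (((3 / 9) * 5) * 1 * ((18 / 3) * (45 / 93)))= -1519 / 150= -10.13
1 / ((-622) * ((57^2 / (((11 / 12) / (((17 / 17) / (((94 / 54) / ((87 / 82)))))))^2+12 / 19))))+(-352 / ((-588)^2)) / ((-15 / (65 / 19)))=0.00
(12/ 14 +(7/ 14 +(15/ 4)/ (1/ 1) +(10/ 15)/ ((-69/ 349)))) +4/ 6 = 13921/ 5796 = 2.40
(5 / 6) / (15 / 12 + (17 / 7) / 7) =0.52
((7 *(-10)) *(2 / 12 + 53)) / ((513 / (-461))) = 5147065 / 1539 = 3344.42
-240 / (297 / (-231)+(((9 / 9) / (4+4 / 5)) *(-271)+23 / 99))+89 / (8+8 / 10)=40086133 / 2805836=14.29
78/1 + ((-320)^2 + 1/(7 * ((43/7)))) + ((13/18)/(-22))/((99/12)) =14396214626/140481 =102478.02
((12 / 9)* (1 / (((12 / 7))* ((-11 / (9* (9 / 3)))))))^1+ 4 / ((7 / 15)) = 513 / 77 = 6.66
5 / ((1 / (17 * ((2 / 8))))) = 85 / 4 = 21.25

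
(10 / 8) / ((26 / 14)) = 35 / 52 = 0.67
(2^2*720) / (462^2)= 80 / 5929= 0.01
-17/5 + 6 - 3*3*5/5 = -32/5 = -6.40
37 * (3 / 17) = 111 / 17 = 6.53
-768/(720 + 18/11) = -1408/1323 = -1.06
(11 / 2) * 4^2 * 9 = 792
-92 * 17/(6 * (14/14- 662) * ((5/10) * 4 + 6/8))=3128/21813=0.14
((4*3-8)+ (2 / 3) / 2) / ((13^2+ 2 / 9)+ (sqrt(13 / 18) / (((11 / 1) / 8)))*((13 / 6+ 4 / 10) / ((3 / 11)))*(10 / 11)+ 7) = 21411 / 869930-63*sqrt(26) / 434965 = 0.02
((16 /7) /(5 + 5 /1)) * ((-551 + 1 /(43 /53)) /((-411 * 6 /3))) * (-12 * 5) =-378240 /41237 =-9.17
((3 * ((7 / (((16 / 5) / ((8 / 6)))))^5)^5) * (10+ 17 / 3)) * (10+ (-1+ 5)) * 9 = 2481066247495802.46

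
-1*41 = -41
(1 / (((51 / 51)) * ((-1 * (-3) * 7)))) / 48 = 1 / 1008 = 0.00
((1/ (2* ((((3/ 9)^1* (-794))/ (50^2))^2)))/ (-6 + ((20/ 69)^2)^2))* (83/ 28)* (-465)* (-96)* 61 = -60087700.33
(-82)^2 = 6724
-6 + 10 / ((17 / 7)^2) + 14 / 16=-3.43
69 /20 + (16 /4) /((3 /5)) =607 /60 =10.12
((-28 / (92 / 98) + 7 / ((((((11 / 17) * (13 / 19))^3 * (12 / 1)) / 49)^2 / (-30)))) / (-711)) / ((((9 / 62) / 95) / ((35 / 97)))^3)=30427338749276567757163157161140625 / 3533056283885669124448293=8612186250.20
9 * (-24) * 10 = -2160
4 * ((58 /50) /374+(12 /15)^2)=12026 /4675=2.57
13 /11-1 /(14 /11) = 61 /154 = 0.40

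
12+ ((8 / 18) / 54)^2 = 708592 / 59049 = 12.00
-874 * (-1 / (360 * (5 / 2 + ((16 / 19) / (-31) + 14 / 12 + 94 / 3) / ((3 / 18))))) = 257393 / 20921670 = 0.01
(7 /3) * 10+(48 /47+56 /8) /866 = 23.34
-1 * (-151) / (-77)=-1.96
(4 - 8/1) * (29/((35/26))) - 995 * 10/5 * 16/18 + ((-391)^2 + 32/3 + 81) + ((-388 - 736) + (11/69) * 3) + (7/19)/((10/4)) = 20647456003/137655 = 149994.23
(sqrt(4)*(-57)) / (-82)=57 / 41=1.39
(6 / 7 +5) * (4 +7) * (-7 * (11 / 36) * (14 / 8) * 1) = -34727 / 144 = -241.16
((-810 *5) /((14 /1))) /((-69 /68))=285.09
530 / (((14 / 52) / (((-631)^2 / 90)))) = 548665858 / 63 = 8708981.87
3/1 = 3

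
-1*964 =-964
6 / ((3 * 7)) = 2 / 7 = 0.29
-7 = -7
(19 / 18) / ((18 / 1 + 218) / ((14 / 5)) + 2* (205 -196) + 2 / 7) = 133 / 12924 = 0.01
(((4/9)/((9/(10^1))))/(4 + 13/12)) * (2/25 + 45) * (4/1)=144256/8235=17.52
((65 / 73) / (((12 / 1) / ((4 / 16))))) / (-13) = -5 / 3504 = -0.00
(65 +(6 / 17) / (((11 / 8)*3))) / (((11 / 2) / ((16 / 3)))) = 129824 / 2057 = 63.11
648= 648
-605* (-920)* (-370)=-205942000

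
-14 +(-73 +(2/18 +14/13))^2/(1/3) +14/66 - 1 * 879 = 731717942/50193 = 14578.09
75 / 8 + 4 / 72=679 / 72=9.43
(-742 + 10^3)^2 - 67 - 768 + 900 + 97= 66726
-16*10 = -160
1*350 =350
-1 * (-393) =393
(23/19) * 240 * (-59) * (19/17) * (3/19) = -977040/323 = -3024.89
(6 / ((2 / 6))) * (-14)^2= 3528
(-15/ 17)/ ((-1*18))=5/ 102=0.05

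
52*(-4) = -208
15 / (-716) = -15 / 716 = -0.02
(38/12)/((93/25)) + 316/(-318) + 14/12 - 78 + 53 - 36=-886862/14787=-59.98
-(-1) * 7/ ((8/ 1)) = 7/ 8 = 0.88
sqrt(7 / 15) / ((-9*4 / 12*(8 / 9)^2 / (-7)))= 63*sqrt(105) / 320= 2.02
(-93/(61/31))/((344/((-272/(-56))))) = -49011/73444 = -0.67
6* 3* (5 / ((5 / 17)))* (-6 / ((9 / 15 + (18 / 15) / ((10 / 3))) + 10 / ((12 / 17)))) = -275400 / 2269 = -121.38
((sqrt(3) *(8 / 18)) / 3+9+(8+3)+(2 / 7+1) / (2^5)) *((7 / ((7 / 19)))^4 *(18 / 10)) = 521284 *sqrt(3) / 15+5265098721 / 1120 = 4761173.69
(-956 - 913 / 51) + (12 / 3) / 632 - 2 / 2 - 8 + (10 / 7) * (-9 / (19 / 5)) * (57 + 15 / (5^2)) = -1177.78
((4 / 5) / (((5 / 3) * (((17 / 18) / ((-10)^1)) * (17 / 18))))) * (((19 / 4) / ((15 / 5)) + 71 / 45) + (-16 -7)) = 106.76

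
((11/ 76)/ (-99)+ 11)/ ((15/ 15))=7523/ 684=11.00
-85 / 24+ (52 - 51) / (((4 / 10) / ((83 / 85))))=-449 / 408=-1.10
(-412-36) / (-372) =112 / 93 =1.20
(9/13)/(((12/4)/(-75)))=-225/13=-17.31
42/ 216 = 7/ 36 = 0.19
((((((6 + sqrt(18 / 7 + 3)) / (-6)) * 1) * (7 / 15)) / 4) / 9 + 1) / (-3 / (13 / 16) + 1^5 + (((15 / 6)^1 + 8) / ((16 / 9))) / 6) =-110864 / 191835 + 104 * sqrt(273) / 575505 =-0.57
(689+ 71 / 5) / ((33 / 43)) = 50396 / 55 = 916.29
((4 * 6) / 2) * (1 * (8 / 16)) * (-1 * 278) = -1668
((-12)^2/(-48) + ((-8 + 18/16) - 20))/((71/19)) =-4541/568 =-7.99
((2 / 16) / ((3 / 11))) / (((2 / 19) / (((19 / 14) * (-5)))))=-19855 / 672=-29.55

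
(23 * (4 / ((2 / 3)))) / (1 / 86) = 11868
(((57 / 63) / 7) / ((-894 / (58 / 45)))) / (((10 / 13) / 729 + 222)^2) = -610953759 / 161586171564590080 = -0.00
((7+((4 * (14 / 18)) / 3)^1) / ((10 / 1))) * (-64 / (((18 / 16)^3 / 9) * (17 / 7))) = -24887296 / 185895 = -133.88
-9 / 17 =-0.53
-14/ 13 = -1.08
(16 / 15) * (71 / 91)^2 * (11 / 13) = 887216 / 1614795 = 0.55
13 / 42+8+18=1105 / 42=26.31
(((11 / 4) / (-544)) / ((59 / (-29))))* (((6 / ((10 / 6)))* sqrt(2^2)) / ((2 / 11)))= 31581 / 320960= 0.10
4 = 4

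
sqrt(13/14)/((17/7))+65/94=sqrt(182)/34+65/94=1.09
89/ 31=2.87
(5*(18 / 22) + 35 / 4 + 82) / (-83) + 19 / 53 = -151781 / 193556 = -0.78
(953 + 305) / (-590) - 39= -12134 / 295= -41.13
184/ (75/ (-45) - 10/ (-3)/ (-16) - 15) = -1472/ 135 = -10.90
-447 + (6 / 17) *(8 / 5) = -37947 / 85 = -446.44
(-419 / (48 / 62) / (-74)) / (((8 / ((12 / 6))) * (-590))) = -12989 / 4191360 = -0.00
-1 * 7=-7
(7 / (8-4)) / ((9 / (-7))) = -49 / 36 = -1.36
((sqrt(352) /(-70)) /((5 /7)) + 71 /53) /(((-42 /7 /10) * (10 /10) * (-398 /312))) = 18460 /10547 - 104 * sqrt(22) /995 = 1.26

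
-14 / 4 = -7 / 2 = -3.50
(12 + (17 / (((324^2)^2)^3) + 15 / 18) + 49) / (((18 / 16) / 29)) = 1593.93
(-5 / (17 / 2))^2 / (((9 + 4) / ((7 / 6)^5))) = 420175 / 7303608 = 0.06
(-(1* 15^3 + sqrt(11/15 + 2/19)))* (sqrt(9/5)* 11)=11* sqrt(5)* (-961875 - sqrt(68115))/475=-49821.93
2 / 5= 0.40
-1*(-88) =88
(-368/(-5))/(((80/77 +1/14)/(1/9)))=56672/7695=7.36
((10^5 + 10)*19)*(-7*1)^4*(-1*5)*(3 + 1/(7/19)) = -130353034000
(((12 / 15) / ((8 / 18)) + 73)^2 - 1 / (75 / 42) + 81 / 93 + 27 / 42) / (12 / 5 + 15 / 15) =60716533 / 36890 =1645.88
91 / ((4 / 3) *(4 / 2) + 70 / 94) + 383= 15158 / 37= 409.68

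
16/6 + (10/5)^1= 14/3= 4.67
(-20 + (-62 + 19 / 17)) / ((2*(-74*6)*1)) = 1375 / 15096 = 0.09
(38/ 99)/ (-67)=-38/ 6633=-0.01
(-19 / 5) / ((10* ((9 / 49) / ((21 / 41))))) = -1.06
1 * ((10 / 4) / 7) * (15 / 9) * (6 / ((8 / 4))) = 25 / 14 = 1.79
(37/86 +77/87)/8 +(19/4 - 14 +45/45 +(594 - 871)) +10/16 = -17026673/59856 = -284.46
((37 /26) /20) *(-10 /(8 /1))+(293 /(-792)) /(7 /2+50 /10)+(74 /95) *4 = 198427303 /66512160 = 2.98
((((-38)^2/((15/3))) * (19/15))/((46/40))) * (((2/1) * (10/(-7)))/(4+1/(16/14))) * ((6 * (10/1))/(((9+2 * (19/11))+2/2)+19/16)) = -763.96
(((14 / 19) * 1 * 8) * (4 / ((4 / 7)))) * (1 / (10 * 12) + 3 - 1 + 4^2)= 211778 / 285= 743.08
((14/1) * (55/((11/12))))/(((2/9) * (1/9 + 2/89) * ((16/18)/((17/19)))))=115812585/4066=28483.17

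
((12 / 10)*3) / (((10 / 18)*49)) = 162 / 1225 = 0.13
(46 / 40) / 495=23 / 9900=0.00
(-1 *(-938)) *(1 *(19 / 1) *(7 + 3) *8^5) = 5839912960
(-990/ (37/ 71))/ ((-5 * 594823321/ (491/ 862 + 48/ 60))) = 41492187/ 47428237499935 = 0.00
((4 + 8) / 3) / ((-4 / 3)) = -3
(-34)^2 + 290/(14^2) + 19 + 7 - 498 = 67177/98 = 685.48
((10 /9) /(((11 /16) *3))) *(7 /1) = 1120 /297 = 3.77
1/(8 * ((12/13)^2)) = 169/1152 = 0.15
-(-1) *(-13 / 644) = -13 / 644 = -0.02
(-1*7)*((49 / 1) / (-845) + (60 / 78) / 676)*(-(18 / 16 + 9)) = -708183 / 175760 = -4.03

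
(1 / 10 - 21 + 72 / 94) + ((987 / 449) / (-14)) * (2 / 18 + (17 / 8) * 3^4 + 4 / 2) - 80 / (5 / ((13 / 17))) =-5142519581 / 86100240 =-59.73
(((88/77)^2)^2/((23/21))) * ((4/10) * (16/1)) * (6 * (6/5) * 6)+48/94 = 3996662232/9269575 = 431.16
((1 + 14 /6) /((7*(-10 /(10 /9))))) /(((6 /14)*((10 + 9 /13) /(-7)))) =910 /11259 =0.08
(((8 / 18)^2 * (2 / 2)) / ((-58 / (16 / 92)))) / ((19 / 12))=-128 / 342171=-0.00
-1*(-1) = 1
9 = 9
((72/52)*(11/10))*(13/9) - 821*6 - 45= -24844/5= -4968.80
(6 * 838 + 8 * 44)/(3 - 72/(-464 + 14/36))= 44896100/26331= 1705.07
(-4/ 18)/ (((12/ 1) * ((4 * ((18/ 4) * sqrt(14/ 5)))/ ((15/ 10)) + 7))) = 5/ 13662 - 2 * sqrt(70)/ 15939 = -0.00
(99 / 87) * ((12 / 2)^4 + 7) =42999 / 29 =1482.72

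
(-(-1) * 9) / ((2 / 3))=27 / 2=13.50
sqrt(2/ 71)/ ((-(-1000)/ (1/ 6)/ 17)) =17*sqrt(142)/ 426000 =0.00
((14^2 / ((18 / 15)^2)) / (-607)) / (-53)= 1225 / 289539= 0.00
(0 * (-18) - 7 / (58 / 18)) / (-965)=0.00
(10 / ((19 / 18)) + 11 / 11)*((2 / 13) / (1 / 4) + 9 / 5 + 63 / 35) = 54526 / 1235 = 44.15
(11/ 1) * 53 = 583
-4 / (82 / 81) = -162 / 41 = -3.95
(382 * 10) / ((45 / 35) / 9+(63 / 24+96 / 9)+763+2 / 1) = 641760 / 130777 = 4.91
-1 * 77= -77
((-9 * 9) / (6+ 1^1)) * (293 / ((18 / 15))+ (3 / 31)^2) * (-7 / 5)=38013813 / 9610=3955.65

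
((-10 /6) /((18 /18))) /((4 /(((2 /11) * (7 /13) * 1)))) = -35 /858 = -0.04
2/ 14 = 1/ 7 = 0.14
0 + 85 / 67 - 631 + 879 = 16701 / 67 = 249.27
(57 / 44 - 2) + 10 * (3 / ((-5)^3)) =-1039 / 1100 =-0.94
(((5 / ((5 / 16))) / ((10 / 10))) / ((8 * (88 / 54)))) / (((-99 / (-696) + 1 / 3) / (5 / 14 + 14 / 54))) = 40542 / 25487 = 1.59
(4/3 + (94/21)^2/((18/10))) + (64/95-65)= -19554719/377055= -51.86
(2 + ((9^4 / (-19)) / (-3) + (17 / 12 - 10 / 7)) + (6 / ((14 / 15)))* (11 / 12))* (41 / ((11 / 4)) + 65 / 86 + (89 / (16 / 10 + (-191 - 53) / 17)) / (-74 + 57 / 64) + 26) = 4916285010586225 / 957230138172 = 5135.95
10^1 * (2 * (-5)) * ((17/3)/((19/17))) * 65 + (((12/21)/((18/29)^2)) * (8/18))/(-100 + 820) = -575159114021/17452260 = -32956.14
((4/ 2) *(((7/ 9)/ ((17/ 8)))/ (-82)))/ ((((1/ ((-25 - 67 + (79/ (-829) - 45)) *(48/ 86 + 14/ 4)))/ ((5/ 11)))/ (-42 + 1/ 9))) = -515766160/ 5453991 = -94.57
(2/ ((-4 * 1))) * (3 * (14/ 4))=-5.25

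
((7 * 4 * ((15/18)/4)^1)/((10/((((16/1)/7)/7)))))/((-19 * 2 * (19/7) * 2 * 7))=-1/7581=-0.00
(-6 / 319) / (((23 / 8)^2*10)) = -192 / 843755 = -0.00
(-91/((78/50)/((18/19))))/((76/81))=-58.90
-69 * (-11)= 759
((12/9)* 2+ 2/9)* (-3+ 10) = 182/9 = 20.22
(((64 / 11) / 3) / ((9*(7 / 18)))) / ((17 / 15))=640 / 1309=0.49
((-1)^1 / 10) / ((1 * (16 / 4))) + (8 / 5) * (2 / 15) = 113 / 600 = 0.19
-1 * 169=-169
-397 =-397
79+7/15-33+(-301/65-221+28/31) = -1077587/6045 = -178.26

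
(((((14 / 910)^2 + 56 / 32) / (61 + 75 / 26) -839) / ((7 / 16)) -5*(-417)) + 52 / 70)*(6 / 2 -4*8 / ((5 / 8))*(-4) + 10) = 62882700903 / 1717625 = 36610.26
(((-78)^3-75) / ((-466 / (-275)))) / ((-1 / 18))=1174701825 / 233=5041638.73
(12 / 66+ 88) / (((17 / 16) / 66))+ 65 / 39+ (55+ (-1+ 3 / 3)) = 282250 / 51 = 5534.31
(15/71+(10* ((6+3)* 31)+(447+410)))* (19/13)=4920088/923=5330.54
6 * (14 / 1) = 84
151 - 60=91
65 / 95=13 / 19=0.68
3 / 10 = 0.30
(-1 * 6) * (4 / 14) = -12 / 7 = -1.71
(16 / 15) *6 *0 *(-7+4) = 0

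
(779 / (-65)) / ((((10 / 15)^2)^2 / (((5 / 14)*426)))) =-13440087 / 1456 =-9230.83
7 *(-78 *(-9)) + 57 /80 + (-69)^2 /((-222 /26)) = 12897069 /2960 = 4357.12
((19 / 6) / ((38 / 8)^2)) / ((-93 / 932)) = -7456 / 5301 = -1.41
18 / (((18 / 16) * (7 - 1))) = 8 / 3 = 2.67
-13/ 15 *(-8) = 104/ 15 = 6.93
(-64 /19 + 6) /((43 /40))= 2000 /817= 2.45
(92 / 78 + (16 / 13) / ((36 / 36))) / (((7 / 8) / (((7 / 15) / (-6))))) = -376 / 1755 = -0.21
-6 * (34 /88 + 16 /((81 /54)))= -66.32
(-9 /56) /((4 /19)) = -171 /224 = -0.76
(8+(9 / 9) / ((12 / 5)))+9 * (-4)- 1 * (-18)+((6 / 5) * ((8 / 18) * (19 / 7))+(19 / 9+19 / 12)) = -1399 / 315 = -4.44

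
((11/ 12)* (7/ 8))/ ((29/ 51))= 1309/ 928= 1.41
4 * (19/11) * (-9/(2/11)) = -342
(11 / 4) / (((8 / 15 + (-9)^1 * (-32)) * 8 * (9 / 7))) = 385 / 415488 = 0.00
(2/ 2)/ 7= 1/ 7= 0.14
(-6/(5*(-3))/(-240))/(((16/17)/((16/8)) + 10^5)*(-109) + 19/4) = 17/111180474750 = 0.00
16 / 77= 0.21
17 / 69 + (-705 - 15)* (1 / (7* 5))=-9817 / 483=-20.33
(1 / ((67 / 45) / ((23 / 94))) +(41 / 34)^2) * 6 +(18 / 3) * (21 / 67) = 21098013 / 1820122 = 11.59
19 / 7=2.71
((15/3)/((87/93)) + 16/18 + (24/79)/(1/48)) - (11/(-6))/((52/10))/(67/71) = 1522189285/71836596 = 21.19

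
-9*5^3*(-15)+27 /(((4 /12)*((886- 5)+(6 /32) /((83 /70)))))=9873430659 /585089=16875.09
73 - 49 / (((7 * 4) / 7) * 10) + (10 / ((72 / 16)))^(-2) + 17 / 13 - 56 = 17.29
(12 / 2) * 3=18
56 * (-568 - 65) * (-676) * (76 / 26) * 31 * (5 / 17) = 10857013440 / 17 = 638647849.41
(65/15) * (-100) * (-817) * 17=18055700/3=6018566.67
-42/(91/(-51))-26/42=6257/273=22.92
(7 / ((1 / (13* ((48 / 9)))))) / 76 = 364 / 57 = 6.39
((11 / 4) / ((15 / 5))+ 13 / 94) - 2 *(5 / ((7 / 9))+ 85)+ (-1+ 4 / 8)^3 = -1436497 / 7896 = -181.93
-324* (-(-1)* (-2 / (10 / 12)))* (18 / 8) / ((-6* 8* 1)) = -729 / 20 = -36.45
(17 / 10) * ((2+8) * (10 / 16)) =85 / 8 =10.62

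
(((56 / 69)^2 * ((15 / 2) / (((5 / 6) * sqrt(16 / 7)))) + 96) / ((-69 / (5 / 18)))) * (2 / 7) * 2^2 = -640 / 1449 -2240 * sqrt(7) / 328509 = -0.46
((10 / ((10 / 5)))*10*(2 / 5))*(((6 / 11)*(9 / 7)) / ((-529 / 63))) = -9720 / 5819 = -1.67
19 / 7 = 2.71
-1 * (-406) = 406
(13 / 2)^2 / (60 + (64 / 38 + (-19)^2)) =3211 / 32124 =0.10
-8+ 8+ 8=8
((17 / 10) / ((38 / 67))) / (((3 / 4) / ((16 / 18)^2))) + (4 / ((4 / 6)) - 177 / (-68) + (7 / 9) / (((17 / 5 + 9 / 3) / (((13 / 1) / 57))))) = 148041299 / 12558240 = 11.79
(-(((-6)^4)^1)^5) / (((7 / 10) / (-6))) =219369506403778560 / 7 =31338500914825508.57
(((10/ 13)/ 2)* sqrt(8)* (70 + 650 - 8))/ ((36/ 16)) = 28480* sqrt(2)/ 117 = 344.25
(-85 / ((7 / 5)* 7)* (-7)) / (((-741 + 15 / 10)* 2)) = -0.04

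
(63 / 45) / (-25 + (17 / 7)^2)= -343 / 4680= -0.07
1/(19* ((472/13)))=13/8968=0.00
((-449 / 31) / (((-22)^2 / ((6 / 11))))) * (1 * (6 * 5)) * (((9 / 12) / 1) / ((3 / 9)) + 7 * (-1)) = 383895 / 165044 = 2.33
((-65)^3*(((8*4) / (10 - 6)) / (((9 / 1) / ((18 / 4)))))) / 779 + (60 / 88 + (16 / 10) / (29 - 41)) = -362364001 / 257070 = -1409.59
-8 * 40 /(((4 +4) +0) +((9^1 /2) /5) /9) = -3200 /81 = -39.51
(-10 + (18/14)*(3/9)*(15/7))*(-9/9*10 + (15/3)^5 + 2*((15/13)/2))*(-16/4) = 72107800/637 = 113199.06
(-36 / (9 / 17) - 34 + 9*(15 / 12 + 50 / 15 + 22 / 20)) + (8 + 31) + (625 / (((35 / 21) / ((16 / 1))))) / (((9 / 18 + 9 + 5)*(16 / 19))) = 278127 / 580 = 479.53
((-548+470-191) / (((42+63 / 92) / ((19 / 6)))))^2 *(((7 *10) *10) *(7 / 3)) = 5527483123600 / 8497467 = 650485.98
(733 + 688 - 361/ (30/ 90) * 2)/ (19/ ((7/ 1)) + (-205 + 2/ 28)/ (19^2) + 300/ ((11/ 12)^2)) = -23978570/ 11560291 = -2.07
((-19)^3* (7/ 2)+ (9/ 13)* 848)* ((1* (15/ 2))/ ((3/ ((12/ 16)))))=-9133575/ 208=-43911.42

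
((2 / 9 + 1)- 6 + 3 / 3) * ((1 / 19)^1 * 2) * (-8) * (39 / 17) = 416 / 57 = 7.30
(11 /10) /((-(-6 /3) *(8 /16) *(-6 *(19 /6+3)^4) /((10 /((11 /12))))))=-2592 /1874161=-0.00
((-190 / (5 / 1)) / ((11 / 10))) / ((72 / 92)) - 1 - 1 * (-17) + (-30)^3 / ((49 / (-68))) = 181627486 / 4851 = 37441.25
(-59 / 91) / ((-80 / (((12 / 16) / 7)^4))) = 4779 / 4474695680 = 0.00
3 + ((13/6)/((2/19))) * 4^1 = 256/3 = 85.33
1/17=0.06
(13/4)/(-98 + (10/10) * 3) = -13/380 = -0.03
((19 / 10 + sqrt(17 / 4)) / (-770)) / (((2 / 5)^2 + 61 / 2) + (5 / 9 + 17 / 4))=-45* sqrt(17) / 2457763 - 171 / 2457763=-0.00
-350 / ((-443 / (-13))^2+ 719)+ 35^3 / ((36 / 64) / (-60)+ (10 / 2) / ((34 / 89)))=7411013393665 / 2260830624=3278.00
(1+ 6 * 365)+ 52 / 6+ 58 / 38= 125468 / 57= 2201.19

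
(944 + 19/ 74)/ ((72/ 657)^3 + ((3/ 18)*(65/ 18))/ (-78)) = -8807150371500/ 59692433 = -147542.16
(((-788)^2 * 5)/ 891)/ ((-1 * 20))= -155236/ 891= -174.23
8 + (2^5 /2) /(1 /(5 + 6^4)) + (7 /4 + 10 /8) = 20827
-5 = -5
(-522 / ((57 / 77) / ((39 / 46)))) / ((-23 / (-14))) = -3657654 / 10051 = -363.91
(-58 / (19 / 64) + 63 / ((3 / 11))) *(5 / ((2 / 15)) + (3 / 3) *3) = 54837 / 38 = 1443.08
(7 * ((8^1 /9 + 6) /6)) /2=217 /54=4.02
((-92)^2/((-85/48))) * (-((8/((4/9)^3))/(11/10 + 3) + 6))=470158272/3485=134909.12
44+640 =684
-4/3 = -1.33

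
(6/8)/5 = 3/20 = 0.15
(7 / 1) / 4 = 7 / 4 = 1.75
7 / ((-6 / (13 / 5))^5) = -2599051 / 24300000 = -0.11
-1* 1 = -1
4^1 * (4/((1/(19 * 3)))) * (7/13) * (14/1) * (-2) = -178752/13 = -13750.15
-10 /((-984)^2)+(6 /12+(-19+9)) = -4599221 /484128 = -9.50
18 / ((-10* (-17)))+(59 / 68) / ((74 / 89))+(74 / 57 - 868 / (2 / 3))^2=138298062293831 / 81744840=1691826.20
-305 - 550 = -855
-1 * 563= -563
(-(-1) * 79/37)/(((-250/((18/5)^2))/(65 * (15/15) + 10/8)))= -339147/46250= -7.33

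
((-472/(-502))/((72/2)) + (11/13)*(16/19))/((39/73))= 30087461/21760947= 1.38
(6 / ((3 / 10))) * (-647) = -12940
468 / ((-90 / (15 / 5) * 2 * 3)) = -13 / 5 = -2.60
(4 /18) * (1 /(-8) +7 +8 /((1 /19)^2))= 23159 /36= 643.31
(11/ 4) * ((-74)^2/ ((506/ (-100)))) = -68450/ 23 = -2976.09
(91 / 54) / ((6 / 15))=455 / 108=4.21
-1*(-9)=9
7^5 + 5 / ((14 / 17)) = 235383 / 14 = 16813.07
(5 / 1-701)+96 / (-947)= -659208 / 947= -696.10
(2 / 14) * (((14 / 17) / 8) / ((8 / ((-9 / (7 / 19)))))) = -171 / 3808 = -0.04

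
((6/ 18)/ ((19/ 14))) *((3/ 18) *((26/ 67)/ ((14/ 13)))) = 169/ 11457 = 0.01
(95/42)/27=95/1134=0.08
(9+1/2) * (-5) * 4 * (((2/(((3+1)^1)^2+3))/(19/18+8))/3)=-120/163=-0.74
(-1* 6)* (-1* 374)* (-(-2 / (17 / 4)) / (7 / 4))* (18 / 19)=76032 / 133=571.67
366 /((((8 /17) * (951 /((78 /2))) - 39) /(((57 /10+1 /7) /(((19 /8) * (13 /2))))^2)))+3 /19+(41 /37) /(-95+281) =-1.74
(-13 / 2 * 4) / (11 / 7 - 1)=-91 / 2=-45.50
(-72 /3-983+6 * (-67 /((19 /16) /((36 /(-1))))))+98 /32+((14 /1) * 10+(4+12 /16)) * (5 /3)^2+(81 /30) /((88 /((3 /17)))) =2469711323 /213180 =11585.10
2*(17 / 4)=17 / 2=8.50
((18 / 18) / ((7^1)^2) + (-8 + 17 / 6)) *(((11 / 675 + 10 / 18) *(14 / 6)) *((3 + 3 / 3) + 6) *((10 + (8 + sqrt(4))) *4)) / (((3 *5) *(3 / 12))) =-37377152 / 25515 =-1464.91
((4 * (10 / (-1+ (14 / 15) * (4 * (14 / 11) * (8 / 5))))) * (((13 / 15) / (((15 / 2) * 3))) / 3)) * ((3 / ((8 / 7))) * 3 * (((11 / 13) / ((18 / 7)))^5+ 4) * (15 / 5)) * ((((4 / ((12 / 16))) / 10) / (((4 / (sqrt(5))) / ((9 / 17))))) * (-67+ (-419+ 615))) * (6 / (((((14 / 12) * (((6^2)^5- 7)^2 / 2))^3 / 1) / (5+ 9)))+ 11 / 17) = 35001172461009356663811929672230110755425932845185075551635826599 * sqrt(5) / 807349189043133729644410735043704077991918872925689986109312648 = 96.94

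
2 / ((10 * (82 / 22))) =11 / 205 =0.05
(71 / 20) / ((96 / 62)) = 2201 / 960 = 2.29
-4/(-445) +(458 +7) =206929/445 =465.01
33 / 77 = 0.43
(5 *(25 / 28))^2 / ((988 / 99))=1546875 / 774592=2.00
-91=-91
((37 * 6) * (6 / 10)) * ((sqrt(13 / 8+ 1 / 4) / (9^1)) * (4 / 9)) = 74 * sqrt(30) / 45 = 9.01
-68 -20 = -88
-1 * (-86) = 86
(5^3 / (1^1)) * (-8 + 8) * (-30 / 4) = 0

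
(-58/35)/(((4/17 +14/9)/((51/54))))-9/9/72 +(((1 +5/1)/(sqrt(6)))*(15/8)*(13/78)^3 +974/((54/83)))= 5*sqrt(6)/576 +1549630027/1035720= 1496.21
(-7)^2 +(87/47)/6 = 4635/94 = 49.31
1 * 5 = 5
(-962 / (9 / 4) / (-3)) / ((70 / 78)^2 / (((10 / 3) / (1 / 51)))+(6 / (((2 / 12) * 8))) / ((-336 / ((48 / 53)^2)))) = -11750294192 / 515091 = -22812.07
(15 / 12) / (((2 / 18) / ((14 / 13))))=12.12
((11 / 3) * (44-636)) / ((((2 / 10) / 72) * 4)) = -195360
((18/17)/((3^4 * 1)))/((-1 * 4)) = -1/306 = -0.00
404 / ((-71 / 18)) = -7272 / 71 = -102.42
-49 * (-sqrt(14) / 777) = 7 * sqrt(14) / 111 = 0.24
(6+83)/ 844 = 89/ 844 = 0.11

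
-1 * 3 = -3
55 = 55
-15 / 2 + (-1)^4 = -13 / 2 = -6.50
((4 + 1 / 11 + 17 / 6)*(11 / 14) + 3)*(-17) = -12053 / 84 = -143.49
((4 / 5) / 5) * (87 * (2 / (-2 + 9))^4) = 5568 / 60025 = 0.09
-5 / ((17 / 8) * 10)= -4 / 17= -0.24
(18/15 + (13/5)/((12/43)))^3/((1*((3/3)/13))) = 3266114683/216000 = 15120.90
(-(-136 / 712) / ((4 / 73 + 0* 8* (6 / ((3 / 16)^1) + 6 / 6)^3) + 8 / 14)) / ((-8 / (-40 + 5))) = 60809 / 45568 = 1.33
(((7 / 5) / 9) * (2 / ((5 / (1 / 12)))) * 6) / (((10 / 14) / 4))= 196 / 1125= 0.17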